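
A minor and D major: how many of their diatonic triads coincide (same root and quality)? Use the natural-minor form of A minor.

Diatonic triads of A minor (natural minor): Am (i), Bdim (ii°), C (III), Dm (iv), Em (v), F (VI), G (VII).
Diatonic triads of D major: D (I), Em (ii), F♯m (iii), G (IV), A (V), Bm (vi), C♯dim (vii°).
Matching root and quality in both lists: Em, G.
That gives 2 common triads.

2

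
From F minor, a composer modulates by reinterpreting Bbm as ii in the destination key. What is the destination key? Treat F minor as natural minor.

Ab major

The numeral ii denotes a minor triad on scale degree 2. With Bb on degree 2, the tonic of the new key is Ab.
Degree 2 carries a minor triad in major keys, so the destination is Ab major.
Check: the diatonic triads of Ab major are Ab (I), Bbm (ii), Cm (iii), Db (IV), Eb (V), Fm (vi), Gdim (vii°) — Bbm is indeed ii.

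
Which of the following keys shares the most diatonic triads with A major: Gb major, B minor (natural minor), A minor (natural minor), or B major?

Triads of A major: A (I), Bm (ii), C#m (iii), D (IV), E (V), F#m (vi), G#dim (vii°).
Gb major shares 0: none.
B minor (natural minor) shares 4: A, Bm, D, F#m.
A minor (natural minor) shares 0: none.
B major shares 2: C#m, E.
The most common triads (4) are shared with B minor.

B minor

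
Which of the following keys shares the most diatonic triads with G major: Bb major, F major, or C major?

Triads of G major: G (I), Am (ii), Bm (iii), C (IV), D (V), Em (vi), F#dim (vii°).
Bb major shares 0: none.
F major shares 2: Am, C.
C major shares 4: G, Am, C, Em.
The most common triads (4) are shared with C major.

C major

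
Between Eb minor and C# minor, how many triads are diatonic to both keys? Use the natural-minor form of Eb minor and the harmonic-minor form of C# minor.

0

Diatonic triads of Eb minor (natural minor): Ebm (i), Fdim (ii°), Gb (III), Abm (iv), Bbm (v), Cb (VI), Db (VII).
Diatonic triads of C# minor (harmonic minor): C#m (i), D#dim (ii°), Eaug (III+), F#m (iv), G# (V), A (VI), B#dim (vii°).
No triad has the same root and quality in both keys.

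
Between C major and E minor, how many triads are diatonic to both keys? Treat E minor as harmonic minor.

3

Diatonic triads of C major: C (I), Dm (ii), Em (iii), F (IV), G (V), Am (vi), Bdim (vii°).
Diatonic triads of E minor (harmonic minor): Em (i), F#dim (ii°), Gaug (III+), Am (iv), B (V), C (VI), D#dim (vii°).
Matching root and quality in both lists: C, Em, Am.
That gives 3 common triads.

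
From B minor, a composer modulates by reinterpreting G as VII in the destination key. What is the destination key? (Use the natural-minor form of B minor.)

The numeral VII denotes a major triad on scale degree 7. With G on degree 7, the tonic of the new key is A.
Degree 7 carries a major triad in natural-minor keys, so the destination is A minor.
Check: the diatonic triads of A minor (natural minor) are Am (i), Bdim (ii°), C (III), Dm (iv), Em (v), F (VI), G (VII) — G is indeed VII.

A minor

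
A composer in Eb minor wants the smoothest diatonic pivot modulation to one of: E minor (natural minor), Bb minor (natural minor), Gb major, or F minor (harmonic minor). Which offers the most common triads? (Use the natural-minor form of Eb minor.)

Gb major

Triads of Eb minor (natural minor): Ebm (i), Fdim (ii°), Gb (III), Abm (iv), Bbm (v), Cb (VI), Db (VII).
E minor (natural minor) shares 0: none.
Bb minor (natural minor) shares 4: Ebm, Gb, Bbm, Db.
Gb major shares 7: Ebm, Fdim, Gb, Abm, Bbm, Cb, Db.
F minor (harmonic minor) shares 2: Bbm, Db.
The most common triads (7) are shared with Gb major.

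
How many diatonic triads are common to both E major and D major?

2

Diatonic triads of E major: E (I), F♯m (ii), G♯m (iii), A (IV), B (V), C♯m (vi), D♯dim (vii°).
Diatonic triads of D major: D (I), Em (ii), F♯m (iii), G (IV), A (V), Bm (vi), C♯dim (vii°).
Matching root and quality in both lists: F♯m, A.
That gives 2 common triads.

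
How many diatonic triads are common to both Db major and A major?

Diatonic triads of Db major: Db (I), Ebm (ii), Fm (iii), Gb (IV), Ab (V), Bbm (vi), Cdim (vii°).
Diatonic triads of A major: A (I), Bm (ii), C#m (iii), D (IV), E (V), F#m (vi), G#dim (vii°).
No triad has the same root and quality in both keys.

0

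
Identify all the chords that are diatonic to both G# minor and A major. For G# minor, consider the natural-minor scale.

C#m, E

Triads in G# minor (natural minor): G#m (i), A#dim (ii°), B (III), C#m (iv), D#m (v), E (VI), F# (VII).
Triads in A major: A (I), Bm (ii), C#m (iii), D (IV), E (V), F#m (vi), G#dim (vii°).
Shared triads with their functions: C#m (iv in G# minor, iii in A major); E (VI in G# minor, V in A major).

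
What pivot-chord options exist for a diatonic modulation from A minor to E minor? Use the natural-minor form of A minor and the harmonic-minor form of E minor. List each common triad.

Triads in A minor (natural minor): A minor (i), B diminished (ii°), C major (III), D minor (iv), E minor (v), F major (VI), G major (VII).
Triads in E minor (harmonic minor): E minor (i), F# diminished (ii°), G augmented (III+), A minor (iv), B major (V), C major (VI), D# diminished (vii°).
Shared triads with their functions: A minor (i in A minor, iv in E minor); C major (III in A minor, VI in E minor); E minor (v in A minor, i in E minor).

Am, C, Em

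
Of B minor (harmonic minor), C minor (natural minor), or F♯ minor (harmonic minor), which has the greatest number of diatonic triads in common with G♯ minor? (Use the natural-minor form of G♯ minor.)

B minor

Triads of G♯ minor (natural minor): G♯m (i), A♯dim (ii°), B (III), C♯m (iv), D♯m (v), E (VI), F♯ (VII).
B minor (harmonic minor) shares 2: A♯dim, F♯.
C minor (natural minor) shares 0: none.
F♯ minor (harmonic minor) shares 0: none.
The most common triads (2) are shared with B minor.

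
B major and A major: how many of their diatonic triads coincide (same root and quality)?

2

Diatonic triads of B major: B (I), C♯m (ii), D♯m (iii), E (IV), F♯ (V), G♯m (vi), A♯dim (vii°).
Diatonic triads of A major: A (I), Bm (ii), C♯m (iii), D (IV), E (V), F♯m (vi), G♯dim (vii°).
Matching root and quality in both lists: C♯m, E.
That gives 2 common triads.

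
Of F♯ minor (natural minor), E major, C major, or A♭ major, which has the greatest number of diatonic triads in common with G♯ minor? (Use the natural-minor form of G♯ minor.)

E major

Triads of G♯ minor (natural minor): G♯m (i), A♯dim (ii°), B (III), C♯m (iv), D♯m (v), E (VI), F♯ (VII).
F♯ minor (natural minor) shares 2: C♯m, E.
E major shares 4: G♯m, B, C♯m, E.
C major shares 0: none.
A♭ major shares 0: none.
The most common triads (4) are shared with E major.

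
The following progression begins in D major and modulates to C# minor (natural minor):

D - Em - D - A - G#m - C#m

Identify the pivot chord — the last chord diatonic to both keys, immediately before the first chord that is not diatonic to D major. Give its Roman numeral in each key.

Chords diatonic to D major: D, Em, F#m, G, A, Bm, C#dim.
Reading the progression, the first chord not in that set is G#m, so the modulation leaves D major there.
The chord immediately before G#m is A, which is diatonic to both keys: V in D major and VI in C# minor.

A — V in D major, VI in C# minor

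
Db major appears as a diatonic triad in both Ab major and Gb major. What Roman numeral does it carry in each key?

IV in Ab major; V in Gb major

The scale of Ab major is Ab Bb C Db Eb F G; Db is degree 4, and the triad built there (Db-F-Ab) is major, so it is IV.
The scale of Gb major is Gb Ab Bb Cb Db Eb F; Db is degree 5, and the triad built there (Db-F-Ab) is major, so it is V.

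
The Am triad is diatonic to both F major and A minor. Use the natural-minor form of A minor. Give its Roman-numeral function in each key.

The scale of F major is F G A Bb C D E; A is degree 3, and the triad built there (A-C-E) is minor, so it is iii.
The scale of A minor (natural minor) is A B C D E F G; A is degree 1, and the triad built there (A-C-E) is minor, so it is i.

iii in F major; i in A minor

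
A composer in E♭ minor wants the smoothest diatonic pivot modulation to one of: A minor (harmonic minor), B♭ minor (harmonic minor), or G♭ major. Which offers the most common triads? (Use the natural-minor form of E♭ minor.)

Triads of E♭ minor (natural minor): E♭m (i), Fdim (ii°), G♭ (III), A♭m (iv), B♭m (v), C♭ (VI), D♭ (VII).
A minor (harmonic minor) shares 0: none.
B♭ minor (harmonic minor) shares 3: E♭m, G♭, B♭m.
G♭ major shares 7: E♭m, Fdim, G♭, A♭m, B♭m, C♭, D♭.
The most common triads (7) are shared with G♭ major.

G♭ major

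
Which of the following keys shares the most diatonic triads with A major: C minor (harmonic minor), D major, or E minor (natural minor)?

Triads of A major: A major (I), B minor (ii), C# minor (iii), D major (IV), E major (V), F# minor (vi), G# diminished (vii°).
C minor (harmonic minor) shares 0: none.
D major shares 4: A, Bm, D, F#m.
E minor (natural minor) shares 2: Bm, D.
The most common triads (4) are shared with D major.

D major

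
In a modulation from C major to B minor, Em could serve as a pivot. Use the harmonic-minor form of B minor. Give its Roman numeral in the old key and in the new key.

iii in C major; iv in B minor

The scale of C major is C D E F G A B; E is degree 3, and the triad built there (E-G-B) is minor, so it is iii.
The scale of B minor (harmonic minor) is B C# D E F# G A#; E is degree 4, and the triad built there (E-G-B) is minor, so it is iv.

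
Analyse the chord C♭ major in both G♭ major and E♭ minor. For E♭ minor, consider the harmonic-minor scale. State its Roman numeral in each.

The scale of G♭ major is G♭ A♭ B♭ C♭ D♭ E♭ F; C♭ is degree 4, and the triad built there (C♭-E♭-G♭) is major, so it is IV.
The scale of E♭ minor (harmonic minor) is E♭ F G♭ A♭ B♭ C♭ D; C♭ is degree 6, and the triad built there (C♭-E♭-G♭) is major, so it is VI.

IV in G♭ major; VI in E♭ minor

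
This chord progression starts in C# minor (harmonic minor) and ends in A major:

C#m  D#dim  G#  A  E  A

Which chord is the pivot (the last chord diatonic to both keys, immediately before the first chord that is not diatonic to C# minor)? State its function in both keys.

A — VI in C# minor, I in A major

Chords diatonic to C# minor: C#m, D#dim, Eaug, F#m, G#, A, B#dim.
Reading the progression, the first chord not in that set is E, so the modulation leaves C# minor there.
The chord immediately before E is A, which is diatonic to both keys: VI in C# minor and I in A major.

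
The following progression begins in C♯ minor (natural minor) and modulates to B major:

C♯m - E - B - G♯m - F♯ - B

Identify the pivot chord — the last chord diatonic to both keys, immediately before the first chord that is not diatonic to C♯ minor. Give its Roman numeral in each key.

G♯m — v in C♯ minor, vi in B major

Chords diatonic to C♯ minor: C♯m, D♯dim, E, F♯m, G♯m, A, B.
Reading the progression, the first chord not in that set is F♯, so the modulation leaves C♯ minor there.
The chord immediately before F♯ is G♯m, which is diatonic to both keys: v in C♯ minor and vi in B major.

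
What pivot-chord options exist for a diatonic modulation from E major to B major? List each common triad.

E, G#m, B, C#m

Triads in E major: E (I), F#m (ii), G#m (iii), A (IV), B (V), C#m (vi), D#dim (vii°).
Triads in B major: B (I), C#m (ii), D#m (iii), E (IV), F# (V), G#m (vi), A#dim (vii°).
Shared triads with their functions: E (I in E major, IV in B major); G#m (iii in E major, vi in B major); B (V in E major, I in B major); C#m (vi in E major, ii in B major).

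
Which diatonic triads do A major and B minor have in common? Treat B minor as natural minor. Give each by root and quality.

A, Bm, D, F#m

Triads in A major: A (I), Bm (ii), C#m (iii), D (IV), E (V), F#m (vi), G#dim (vii°).
Triads in B minor (natural minor): Bm (i), C#dim (ii°), D (III), Em (iv), F#m (v), G (VI), A (VII).
Shared triads with their functions: A (I in A major, VII in B minor); Bm (ii in A major, i in B minor); D (IV in A major, III in B minor); F#m (vi in A major, v in B minor).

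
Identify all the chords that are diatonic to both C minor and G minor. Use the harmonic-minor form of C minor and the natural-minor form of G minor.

Triads in C minor (harmonic minor): Cm (i), Ddim (ii°), E♭aug (III+), Fm (iv), G (V), A♭ (VI), Bdim (vii°).
Triads in G minor (natural minor): Gm (i), Adim (ii°), B♭ (III), Cm (iv), Dm (v), E♭ (VI), F (VII).
Shared triads with their functions: Cm (i in C minor, iv in G minor).

Cm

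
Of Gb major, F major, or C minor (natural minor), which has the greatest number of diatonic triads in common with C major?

Triads of C major: C (I), Dm (ii), Em (iii), F (IV), G (V), Am (vi), Bdim (vii°).
Gb major shares 0: none.
F major shares 4: C, Dm, F, Am.
C minor (natural minor) shares 0: none.
The most common triads (4) are shared with F major.

F major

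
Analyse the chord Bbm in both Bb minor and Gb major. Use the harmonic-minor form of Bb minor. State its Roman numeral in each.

i in Bb minor; iii in Gb major

The scale of Bb minor (harmonic minor) is Bb C Db Eb F Gb A; Bb is degree 1, and the triad built there (Bb-Db-F) is minor, so it is i.
The scale of Gb major is Gb Ab Bb Cb Db Eb F; Bb is degree 3, and the triad built there (Bb-Db-F) is minor, so it is iii.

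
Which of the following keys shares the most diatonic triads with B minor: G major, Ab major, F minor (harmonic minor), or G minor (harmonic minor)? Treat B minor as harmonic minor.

G major

Triads of B minor (harmonic minor): B minor (i), C# diminished (ii°), D augmented (III+), E minor (iv), F# major (V), G major (VI), A# diminished (vii°).
G major shares 3: Bm, Em, G.
Ab major shares 0: none.
F minor (harmonic minor) shares 0: none.
G minor (harmonic minor) shares 0: none.
The most common triads (3) are shared with G major.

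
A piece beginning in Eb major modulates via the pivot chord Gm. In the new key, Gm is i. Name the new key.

G minor

The numeral i denotes a minor triad on scale degree 1. With G on degree 1, the tonic of the new key is G.
Degree 1 carries a minor triad in minor keys, so the destination is G minor.
Check: the diatonic triads of G minor (natural minor) are Gm (i), Adim (ii°), Bb (III), Cm (iv), Dm (v), Eb (VI), F (VII) — Gm is indeed i.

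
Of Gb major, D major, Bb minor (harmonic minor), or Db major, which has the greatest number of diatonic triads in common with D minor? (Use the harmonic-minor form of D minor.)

Triads of D minor (harmonic minor): Dm (i), Edim (ii°), Faug (III+), Gm (iv), A (V), Bb (VI), C#dim (vii°).
Gb major shares 0: none.
D major shares 2: A, C#dim.
Bb minor (harmonic minor) shares 0: none.
Db major shares 0: none.
The most common triads (2) are shared with D major.

D major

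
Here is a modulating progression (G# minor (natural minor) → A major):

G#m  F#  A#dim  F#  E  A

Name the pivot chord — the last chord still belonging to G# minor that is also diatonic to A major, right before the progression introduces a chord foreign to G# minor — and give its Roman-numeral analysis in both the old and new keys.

Chords diatonic to G# minor: G#m, A#dim, B, C#m, D#m, E, F#.
Reading the progression, the first chord not in that set is A, so the modulation leaves G# minor there.
The chord immediately before A is E, which is diatonic to both keys: VI in G# minor and V in A major.

E — VI in G# minor, V in A major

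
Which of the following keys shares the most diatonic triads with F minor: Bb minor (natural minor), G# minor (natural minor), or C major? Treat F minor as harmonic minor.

Triads of F minor (harmonic minor): F minor (i), G diminished (ii°), Ab augmented (III+), Bb minor (iv), C major (V), Db major (VI), E diminished (vii°).
Bb minor (natural minor) shares 3: Fm, Bbm, Db.
G# minor (natural minor) shares 0: none.
C major shares 1: C.
The most common triads (3) are shared with Bb minor.

Bb minor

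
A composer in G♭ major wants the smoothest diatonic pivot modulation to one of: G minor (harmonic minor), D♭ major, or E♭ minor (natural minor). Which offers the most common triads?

Triads of G♭ major: G♭ (I), A♭m (ii), B♭m (iii), C♭ (IV), D♭ (V), E♭m (vi), Fdim (vii°).
G minor (harmonic minor) shares 0: none.
D♭ major shares 4: G♭, B♭m, D♭, E♭m.
E♭ minor (natural minor) shares 7: G♭, A♭m, B♭m, C♭, D♭, E♭m, Fdim.
The most common triads (7) are shared with E♭ minor.

E♭ minor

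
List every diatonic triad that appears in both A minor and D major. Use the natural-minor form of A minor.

Em, G

Triads in A minor (natural minor): Am (i), Bdim (ii°), C (III), Dm (iv), Em (v), F (VI), G (VII).
Triads in D major: D (I), Em (ii), F♯m (iii), G (IV), A (V), Bm (vi), C♯dim (vii°).
Shared triads with their functions: Em (v in A minor, ii in D major); G (VII in A minor, IV in D major).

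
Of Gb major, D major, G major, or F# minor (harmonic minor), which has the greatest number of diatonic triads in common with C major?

G major

Triads of C major: C (I), Dm (ii), Em (iii), F (IV), G (V), Am (vi), Bdim (vii°).
Gb major shares 0: none.
D major shares 2: Em, G.
G major shares 4: C, Em, G, Am.
F# minor (harmonic minor) shares 0: none.
The most common triads (4) are shared with G major.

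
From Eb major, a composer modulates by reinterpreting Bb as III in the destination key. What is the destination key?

The numeral III denotes a major triad on scale degree 3. With Bb on degree 3, the tonic of the new key is G.
Degree 3 carries a major triad in natural-minor keys, so the destination is G minor.
Check: the diatonic triads of G minor (natural minor) are Gm (i), Adim (ii°), Bb (III), Cm (iv), Dm (v), Eb (VI), F (VII) — Bb is indeed III.

G minor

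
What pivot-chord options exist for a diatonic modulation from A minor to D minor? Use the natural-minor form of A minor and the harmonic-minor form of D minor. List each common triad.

Triads in A minor (natural minor): A minor (i), B diminished (ii°), C major (III), D minor (iv), E minor (v), F major (VI), G major (VII).
Triads in D minor (harmonic minor): D minor (i), E diminished (ii°), F augmented (III+), G minor (iv), A major (V), Bb major (VI), C# diminished (vii°).
Shared triads with their functions: D minor (iv in A minor, i in D minor).

Dm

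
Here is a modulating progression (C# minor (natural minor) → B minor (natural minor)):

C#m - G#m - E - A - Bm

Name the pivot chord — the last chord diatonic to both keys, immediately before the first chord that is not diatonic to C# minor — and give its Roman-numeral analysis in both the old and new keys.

A — VI in C# minor, VII in B minor

Chords diatonic to C# minor: C#m, D#dim, E, F#m, G#m, A, B.
Reading the progression, the first chord not in that set is Bm, so the modulation leaves C# minor there.
The chord immediately before Bm is A, which is diatonic to both keys: VI in C# minor and VII in B minor.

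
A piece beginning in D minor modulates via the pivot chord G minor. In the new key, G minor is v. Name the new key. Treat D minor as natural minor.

The numeral v denotes a minor triad on scale degree 5. With G on degree 5, the tonic of the new key is C.
Degree 5 carries a minor triad in natural-minor keys, so the destination is C minor.
Check: the diatonic triads of C minor (natural minor) are Cm (i), Ddim (ii°), Eb (III), Fm (iv), Gm (v), Ab (VI), Bb (VII) — G minor is indeed v.

C minor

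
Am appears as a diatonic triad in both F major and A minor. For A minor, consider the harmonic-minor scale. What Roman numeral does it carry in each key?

iii in F major; i in A minor

The scale of F major is F G A Bb C D E; A is degree 3, and the triad built there (A-C-E) is minor, so it is iii.
The scale of A minor (harmonic minor) is A B C D E F G#; A is degree 1, and the triad built there (A-C-E) is minor, so it is i.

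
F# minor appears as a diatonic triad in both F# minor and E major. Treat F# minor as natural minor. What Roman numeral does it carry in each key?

The scale of F# minor (natural minor) is F# G# A B C# D E; F# is degree 1, and the triad built there (F#-A-C#) is minor, so it is i.
The scale of E major is E F# G# A B C# D#; F# is degree 2, and the triad built there (F#-A-C#) is minor, so it is ii.

i in F# minor; ii in E major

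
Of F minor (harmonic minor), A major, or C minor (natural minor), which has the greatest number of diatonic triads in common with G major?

A major

Triads of G major: G (I), Am (ii), Bm (iii), C (IV), D (V), Em (vi), F#dim (vii°).
F minor (harmonic minor) shares 1: C.
A major shares 2: Bm, D.
C minor (natural minor) shares 0: none.
The most common triads (2) are shared with A major.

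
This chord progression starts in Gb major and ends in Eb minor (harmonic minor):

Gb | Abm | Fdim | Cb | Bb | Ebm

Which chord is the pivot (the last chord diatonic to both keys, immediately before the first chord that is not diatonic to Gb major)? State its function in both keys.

Chords diatonic to Gb major: Gb, Abm, Bbm, Cb, Db, Ebm, Fdim.
Reading the progression, the first chord not in that set is Bb, so the modulation leaves Gb major there.
The chord immediately before Bb is Cb, which is diatonic to both keys: IV in Gb major and VI in Eb minor.

Cb — IV in Gb major, VI in Eb minor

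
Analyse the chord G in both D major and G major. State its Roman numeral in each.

IV in D major; I in G major

The scale of D major is D E F# G A B C#; G is degree 4, and the triad built there (G-B-D) is major, so it is IV.
The scale of G major is G A B C D E F#; G is degree 1, and the triad built there (G-B-D) is major, so it is I.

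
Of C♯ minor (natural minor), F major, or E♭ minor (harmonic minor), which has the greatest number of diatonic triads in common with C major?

F major

Triads of C major: C major (I), D minor (ii), E minor (iii), F major (IV), G major (V), A minor (vi), B diminished (vii°).
C♯ minor (natural minor) shares 0: none.
F major shares 4: C, Dm, F, Am.
E♭ minor (harmonic minor) shares 0: none.
The most common triads (4) are shared with F major.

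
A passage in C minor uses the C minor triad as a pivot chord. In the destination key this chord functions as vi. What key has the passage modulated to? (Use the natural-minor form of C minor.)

Eb major

The numeral vi denotes a minor triad on scale degree 6. With C on degree 6, the tonic of the new key is Eb.
Degree 6 carries a minor triad in major keys, so the destination is Eb major.
Check: the diatonic triads of Eb major are Eb (I), Fm (ii), Gm (iii), Ab (IV), Bb (V), Cm (vi), Ddim (vii°) — C minor is indeed vi.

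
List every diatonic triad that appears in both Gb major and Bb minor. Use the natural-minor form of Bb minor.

Triads in Gb major: Gb major (I), Ab minor (ii), Bb minor (iii), Cb major (IV), Db major (V), Eb minor (vi), F diminished (vii°).
Triads in Bb minor (natural minor): Bb minor (i), C diminished (ii°), Db major (III), Eb minor (iv), F minor (v), Gb major (VI), Ab major (VII).
Shared triads with their functions: Gb major (I in Gb major, VI in Bb minor); Bb minor (iii in Gb major, i in Bb minor); Db major (V in Gb major, III in Bb minor); Eb minor (vi in Gb major, iv in Bb minor).

Gb, Bbm, Db, Ebm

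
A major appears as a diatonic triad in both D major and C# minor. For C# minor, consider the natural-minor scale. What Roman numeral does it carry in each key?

The scale of D major is D E F# G A B C#; A is degree 5, and the triad built there (A-C#-E) is major, so it is V.
The scale of C# minor (natural minor) is C# D# E F# G# A B; A is degree 6, and the triad built there (A-C#-E) is major, so it is VI.

V in D major; VI in C# minor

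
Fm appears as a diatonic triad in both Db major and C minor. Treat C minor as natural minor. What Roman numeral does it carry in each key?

The scale of Db major is Db Eb F Gb Ab Bb C; F is degree 3, and the triad built there (F-Ab-C) is minor, so it is iii.
The scale of C minor (natural minor) is C D Eb F G Ab Bb; F is degree 4, and the triad built there (F-Ab-C) is minor, so it is iv.

iii in Db major; iv in C minor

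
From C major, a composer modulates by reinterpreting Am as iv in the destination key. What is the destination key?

E minor

The numeral iv denotes a minor triad on scale degree 4. With A on degree 4, the tonic of the new key is E.
Degree 4 carries a minor triad in minor keys, so the destination is E minor.
Check: the diatonic triads of E minor (natural minor) are Em (i), F#dim (ii°), G (III), Am (iv), Bm (v), C (VI), D (VII) — Am is indeed iv.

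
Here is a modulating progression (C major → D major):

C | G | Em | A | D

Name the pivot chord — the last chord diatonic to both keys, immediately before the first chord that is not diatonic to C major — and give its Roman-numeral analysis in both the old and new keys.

Em — iii in C major, ii in D major

Chords diatonic to C major: C, Dm, Em, F, G, Am, Bdim.
Reading the progression, the first chord not in that set is A, so the modulation leaves C major there.
The chord immediately before A is Em, which is diatonic to both keys: iii in C major and ii in D major.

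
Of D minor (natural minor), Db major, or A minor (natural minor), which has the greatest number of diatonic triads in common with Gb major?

Db major

Triads of Gb major: Gb major (I), Ab minor (ii), Bb minor (iii), Cb major (IV), Db major (V), Eb minor (vi), F diminished (vii°).
D minor (natural minor) shares 0: none.
Db major shares 4: Gb, Bbm, Db, Ebm.
A minor (natural minor) shares 0: none.
The most common triads (4) are shared with Db major.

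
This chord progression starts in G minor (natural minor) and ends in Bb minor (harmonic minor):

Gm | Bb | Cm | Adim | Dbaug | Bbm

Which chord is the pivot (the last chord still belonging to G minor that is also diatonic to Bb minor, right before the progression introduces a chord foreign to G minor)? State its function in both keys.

Adim — ii° in G minor, vii° in Bb minor

Chords diatonic to G minor: Gm, Adim, Bb, Cm, Dm, Eb, F.
Reading the progression, the first chord not in that set is Dbaug, so the modulation leaves G minor there.
The chord immediately before Dbaug is Adim, which is diatonic to both keys: ii° in G minor and vii° in Bb minor.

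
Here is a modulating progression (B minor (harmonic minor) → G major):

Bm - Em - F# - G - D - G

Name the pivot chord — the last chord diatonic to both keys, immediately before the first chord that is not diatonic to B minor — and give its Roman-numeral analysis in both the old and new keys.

Chords diatonic to B minor: Bm, C#dim, Daug, Em, F#, G, A#dim.
Reading the progression, the first chord not in that set is D, so the modulation leaves B minor there.
The chord immediately before D is G, which is diatonic to both keys: VI in B minor and I in G major.

G — VI in B minor, I in G major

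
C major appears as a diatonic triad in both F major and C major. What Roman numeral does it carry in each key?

The scale of F major is F G A Bb C D E; C is degree 5, and the triad built there (C-E-G) is major, so it is V.
The scale of C major is C D E F G A B; C is degree 1, and the triad built there (C-E-G) is major, so it is I.

V in F major; I in C major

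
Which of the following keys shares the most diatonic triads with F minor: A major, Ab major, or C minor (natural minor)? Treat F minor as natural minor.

Triads of F minor (natural minor): Fm (i), Gdim (ii°), Ab (III), Bbm (iv), Cm (v), Db (VI), Eb (VII).
A major shares 0: none.
Ab major shares 7: Fm, Gdim, Ab, Bbm, Cm, Db, Eb.
C minor (natural minor) shares 4: Fm, Ab, Cm, Eb.
The most common triads (7) are shared with Ab major.

Ab major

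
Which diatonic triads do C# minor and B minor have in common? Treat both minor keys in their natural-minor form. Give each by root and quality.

F#m, A

Triads in C# minor (natural minor): C#m (i), D#dim (ii°), E (III), F#m (iv), G#m (v), A (VI), B (VII).
Triads in B minor (natural minor): Bm (i), C#dim (ii°), D (III), Em (iv), F#m (v), G (VI), A (VII).
Shared triads with their functions: F#m (iv in C# minor, v in B minor); A (VI in C# minor, VII in B minor).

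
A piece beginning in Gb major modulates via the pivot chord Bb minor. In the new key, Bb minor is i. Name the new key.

The numeral i denotes a minor triad on scale degree 1. With Bb on degree 1, the tonic of the new key is Bb.
Degree 1 carries a minor triad in minor keys, so the destination is Bb minor.
Check: the diatonic triads of Bb minor (natural minor) are Bbm (i), Cdim (ii°), Db (III), Ebm (iv), Fm (v), Gb (VI), Ab (VII) — Bb minor is indeed i.

Bb minor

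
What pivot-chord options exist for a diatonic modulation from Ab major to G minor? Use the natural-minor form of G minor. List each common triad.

Triads in Ab major: Ab (I), Bbm (ii), Cm (iii), Db (IV), Eb (V), Fm (vi), Gdim (vii°).
Triads in G minor (natural minor): Gm (i), Adim (ii°), Bb (III), Cm (iv), Dm (v), Eb (VI), F (VII).
Shared triads with their functions: Cm (iii in Ab major, iv in G minor); Eb (V in Ab major, VI in G minor).

Cm, Eb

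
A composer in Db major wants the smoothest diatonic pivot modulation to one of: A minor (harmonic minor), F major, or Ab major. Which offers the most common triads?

Ab major

Triads of Db major: Db major (I), Eb minor (ii), F minor (iii), Gb major (IV), Ab major (V), Bb minor (vi), C diminished (vii°).
A minor (harmonic minor) shares 0: none.
F major shares 0: none.
Ab major shares 4: Db, Fm, Ab, Bbm.
The most common triads (4) are shared with Ab major.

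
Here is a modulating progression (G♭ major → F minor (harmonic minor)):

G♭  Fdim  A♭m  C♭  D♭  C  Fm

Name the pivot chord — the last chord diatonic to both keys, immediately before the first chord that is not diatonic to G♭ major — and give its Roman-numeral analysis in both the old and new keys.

D♭ — V in G♭ major, VI in F minor

Chords diatonic to G♭ major: G♭, A♭m, B♭m, C♭, D♭, E♭m, Fdim.
Reading the progression, the first chord not in that set is C, so the modulation leaves G♭ major there.
The chord immediately before C is D♭, which is diatonic to both keys: V in G♭ major and VI in F minor.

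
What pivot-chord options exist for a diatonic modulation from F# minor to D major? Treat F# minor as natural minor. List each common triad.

Triads in F# minor (natural minor): F#m (i), G#dim (ii°), A (III), Bm (iv), C#m (v), D (VI), E (VII).
Triads in D major: D (I), Em (ii), F#m (iii), G (IV), A (V), Bm (vi), C#dim (vii°).
Shared triads with their functions: F#m (i in F# minor, iii in D major); A (III in F# minor, V in D major); Bm (iv in F# minor, vi in D major); D (VI in F# minor, I in D major).

F#m, A, Bm, D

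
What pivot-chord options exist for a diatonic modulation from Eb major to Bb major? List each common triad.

Triads in Eb major: Eb (I), Fm (ii), Gm (iii), Ab (IV), Bb (V), Cm (vi), Ddim (vii°).
Triads in Bb major: Bb (I), Cm (ii), Dm (iii), Eb (IV), F (V), Gm (vi), Adim (vii°).
Shared triads with their functions: Eb (I in Eb major, IV in Bb major); Gm (iii in Eb major, vi in Bb major); Bb (V in Eb major, I in Bb major); Cm (vi in Eb major, ii in Bb major).

Eb, Gm, Bb, Cm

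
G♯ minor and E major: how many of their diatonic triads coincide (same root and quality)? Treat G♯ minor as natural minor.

4

Diatonic triads of G♯ minor (natural minor): G♯m (i), A♯dim (ii°), B (III), C♯m (iv), D♯m (v), E (VI), F♯ (VII).
Diatonic triads of E major: E (I), F♯m (ii), G♯m (iii), A (IV), B (V), C♯m (vi), D♯dim (vii°).
Matching root and quality in both lists: G♯m, B, C♯m, E.
That gives 4 common triads.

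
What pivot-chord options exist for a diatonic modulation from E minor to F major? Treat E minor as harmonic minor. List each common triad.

Am, C

Triads in E minor (harmonic minor): E minor (i), F# diminished (ii°), G augmented (III+), A minor (iv), B major (V), C major (VI), D# diminished (vii°).
Triads in F major: F major (I), G minor (ii), A minor (iii), Bb major (IV), C major (V), D minor (vi), E diminished (vii°).
Shared triads with their functions: A minor (iv in E minor, iii in F major); C major (VI in E minor, V in F major).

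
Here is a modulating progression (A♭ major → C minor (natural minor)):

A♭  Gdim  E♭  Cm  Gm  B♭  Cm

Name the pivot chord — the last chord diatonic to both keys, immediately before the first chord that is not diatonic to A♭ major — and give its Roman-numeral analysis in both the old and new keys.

Cm — iii in A♭ major, i in C minor

Chords diatonic to A♭ major: A♭, B♭m, Cm, D♭, E♭, Fm, Gdim.
Reading the progression, the first chord not in that set is Gm, so the modulation leaves A♭ major there.
The chord immediately before Gm is Cm, which is diatonic to both keys: iii in A♭ major and i in C minor.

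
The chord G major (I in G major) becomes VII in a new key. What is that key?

A minor

The numeral VII denotes a major triad on scale degree 7. With G on degree 7, the tonic of the new key is A.
Degree 7 carries a major triad in natural-minor keys, so the destination is A minor.
Check: the diatonic triads of A minor (natural minor) are Am (i), Bdim (ii°), C (III), Dm (iv), Em (v), F (VI), G (VII) — G major is indeed VII.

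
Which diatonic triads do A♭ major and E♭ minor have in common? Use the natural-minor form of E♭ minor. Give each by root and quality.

B♭m, D♭

Triads in A♭ major: A♭ (I), B♭m (ii), Cm (iii), D♭ (IV), E♭ (V), Fm (vi), Gdim (vii°).
Triads in E♭ minor (natural minor): E♭m (i), Fdim (ii°), G♭ (III), A♭m (iv), B♭m (v), C♭ (VI), D♭ (VII).
Shared triads with their functions: B♭m (ii in A♭ major, v in E♭ minor); D♭ (IV in A♭ major, VII in E♭ minor).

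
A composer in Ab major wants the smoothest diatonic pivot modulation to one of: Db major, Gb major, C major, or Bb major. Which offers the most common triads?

Db major

Triads of Ab major: Ab major (I), Bb minor (ii), C minor (iii), Db major (IV), Eb major (V), F minor (vi), G diminished (vii°).
Db major shares 4: Ab, Bbm, Db, Fm.
Gb major shares 2: Bbm, Db.
C major shares 0: none.
Bb major shares 2: Cm, Eb.
The most common triads (4) are shared with Db major.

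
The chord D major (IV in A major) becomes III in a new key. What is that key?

The numeral III denotes a major triad on scale degree 3. With D on degree 3, the tonic of the new key is B.
Degree 3 carries a major triad in natural-minor keys, so the destination is B minor.
Check: the diatonic triads of B minor (natural minor) are Bm (i), C#dim (ii°), D (III), Em (iv), F#m (v), G (VI), A (VII) — D major is indeed III.

B minor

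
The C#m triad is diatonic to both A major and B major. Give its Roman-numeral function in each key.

iii in A major; ii in B major

The scale of A major is A B C# D E F# G#; C# is degree 3, and the triad built there (C#-E-G#) is minor, so it is iii.
The scale of B major is B C# D# E F# G# A#; C# is degree 2, and the triad built there (C#-E-G#) is minor, so it is ii.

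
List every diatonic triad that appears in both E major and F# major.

Triads in E major: E (I), F#m (ii), G#m (iii), A (IV), B (V), C#m (vi), D#dim (vii°).
Triads in F# major: F# (I), G#m (ii), A#m (iii), B (IV), C# (V), D#m (vi), E#dim (vii°).
Shared triads with their functions: G#m (iii in E major, ii in F# major); B (V in E major, IV in F# major).

G#m, B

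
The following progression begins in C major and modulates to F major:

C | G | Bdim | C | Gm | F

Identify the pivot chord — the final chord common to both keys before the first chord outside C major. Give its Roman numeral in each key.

C — I in C major, V in F major

Chords diatonic to C major: C, Dm, Em, F, G, Am, Bdim.
Reading the progression, the first chord not in that set is Gm, so the modulation leaves C major there.
The chord immediately before Gm is C, which is diatonic to both keys: I in C major and V in F major.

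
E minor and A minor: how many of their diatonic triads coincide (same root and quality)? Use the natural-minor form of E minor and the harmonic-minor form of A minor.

1

Diatonic triads of E minor (natural minor): Em (i), F♯dim (ii°), G (III), Am (iv), Bm (v), C (VI), D (VII).
Diatonic triads of A minor (harmonic minor): Am (i), Bdim (ii°), Caug (III+), Dm (iv), E (V), F (VI), G♯dim (vii°).
Matching root and quality in both lists: Am.
That gives 1 common triad.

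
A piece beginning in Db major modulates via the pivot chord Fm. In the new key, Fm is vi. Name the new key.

Ab major

The numeral vi denotes a minor triad on scale degree 6. With F on degree 6, the tonic of the new key is Ab.
Degree 6 carries a minor triad in major keys, so the destination is Ab major.
Check: the diatonic triads of Ab major are Ab (I), Bbm (ii), Cm (iii), Db (IV), Eb (V), Fm (vi), Gdim (vii°) — Fm is indeed vi.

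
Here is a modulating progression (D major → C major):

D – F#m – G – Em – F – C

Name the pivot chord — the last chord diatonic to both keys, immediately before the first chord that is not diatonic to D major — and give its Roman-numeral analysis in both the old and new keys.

Chords diatonic to D major: D, Em, F#m, G, A, Bm, C#dim.
Reading the progression, the first chord not in that set is F, so the modulation leaves D major there.
The chord immediately before F is Em, which is diatonic to both keys: ii in D major and iii in C major.

Em — ii in D major, iii in C major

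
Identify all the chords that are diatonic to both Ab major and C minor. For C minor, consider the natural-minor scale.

Ab, Cm, Eb, Fm

Triads in Ab major: Ab (I), Bbm (ii), Cm (iii), Db (IV), Eb (V), Fm (vi), Gdim (vii°).
Triads in C minor (natural minor): Cm (i), Ddim (ii°), Eb (III), Fm (iv), Gm (v), Ab (VI), Bb (VII).
Shared triads with their functions: Ab (I in Ab major, VI in C minor); Cm (iii in Ab major, i in C minor); Eb (V in Ab major, III in C minor); Fm (vi in Ab major, iv in C minor).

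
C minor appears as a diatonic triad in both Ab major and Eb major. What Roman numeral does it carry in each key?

The scale of Ab major is Ab Bb C Db Eb F G; C is degree 3, and the triad built there (C-Eb-G) is minor, so it is iii.
The scale of Eb major is Eb F G Ab Bb C D; C is degree 6, and the triad built there (C-Eb-G) is minor, so it is vi.

iii in Ab major; vi in Eb major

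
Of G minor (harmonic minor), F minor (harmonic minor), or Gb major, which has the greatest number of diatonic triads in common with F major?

Triads of F major: F (I), Gm (ii), Am (iii), Bb (IV), C (V), Dm (vi), Edim (vii°).
G minor (harmonic minor) shares 1: Gm.
F minor (harmonic minor) shares 2: C, Edim.
Gb major shares 0: none.
The most common triads (2) are shared with F minor.

F minor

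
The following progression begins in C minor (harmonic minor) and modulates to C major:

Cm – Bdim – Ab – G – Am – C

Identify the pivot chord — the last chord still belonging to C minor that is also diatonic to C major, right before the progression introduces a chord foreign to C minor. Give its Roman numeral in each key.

Chords diatonic to C minor: Cm, Ddim, Ebaug, Fm, G, Ab, Bdim.
Reading the progression, the first chord not in that set is Am, so the modulation leaves C minor there.
The chord immediately before Am is G, which is diatonic to both keys: V in C minor and V in C major.

G — V in C minor, V in C major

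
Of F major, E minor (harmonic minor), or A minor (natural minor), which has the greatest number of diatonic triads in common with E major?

E minor

Triads of E major: E major (I), F# minor (ii), G# minor (iii), A major (IV), B major (V), C# minor (vi), D# diminished (vii°).
F major shares 0: none.
E minor (harmonic minor) shares 2: B, D#dim.
A minor (natural minor) shares 0: none.
The most common triads (2) are shared with E minor.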